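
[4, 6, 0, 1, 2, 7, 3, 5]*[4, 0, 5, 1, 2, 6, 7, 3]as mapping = [0→2, 1→7, 2→4, 3→0, 4→5, 5→3, 6→1, 7→6]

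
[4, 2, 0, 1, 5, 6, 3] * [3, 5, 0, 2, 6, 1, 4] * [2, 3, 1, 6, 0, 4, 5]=[5, 2, 6, 4, 3, 0, 1]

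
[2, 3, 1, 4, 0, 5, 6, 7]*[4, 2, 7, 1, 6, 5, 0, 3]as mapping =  [0→7, 1→1, 2→2, 3→6, 4→4, 5→5, 6→0, 7→3]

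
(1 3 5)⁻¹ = (1 5 3)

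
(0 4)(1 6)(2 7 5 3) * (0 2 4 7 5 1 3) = (0 7 1 6 3 4 2 5)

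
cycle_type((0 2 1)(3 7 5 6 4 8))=3.6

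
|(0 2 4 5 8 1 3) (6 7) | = 14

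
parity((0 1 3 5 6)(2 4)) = odd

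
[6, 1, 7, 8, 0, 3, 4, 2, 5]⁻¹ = [4, 1, 7, 5, 6, 8, 0, 2, 3]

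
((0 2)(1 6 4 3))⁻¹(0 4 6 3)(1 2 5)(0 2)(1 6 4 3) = (0 5 6)(1 2 3 4)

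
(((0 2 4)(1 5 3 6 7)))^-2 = (0 2 4)(1 6 5 7 3)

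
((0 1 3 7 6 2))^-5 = (0 1 3 7 6 2)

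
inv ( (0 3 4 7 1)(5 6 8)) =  (0 1 7 4 3)(5 8 6)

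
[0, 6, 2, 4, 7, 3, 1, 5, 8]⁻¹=[0, 6, 2, 5, 3, 7, 1, 4, 8]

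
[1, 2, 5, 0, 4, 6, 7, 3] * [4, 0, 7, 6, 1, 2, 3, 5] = [0, 7, 2, 4, 1, 3, 5, 6]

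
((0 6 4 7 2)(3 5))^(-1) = (0 2 7 4 6)(3 5)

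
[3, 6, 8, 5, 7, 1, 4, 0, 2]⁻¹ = [7, 5, 8, 0, 6, 3, 1, 4, 2]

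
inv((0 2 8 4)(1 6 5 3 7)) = (0 4 8 2)(1 7 3 5 6)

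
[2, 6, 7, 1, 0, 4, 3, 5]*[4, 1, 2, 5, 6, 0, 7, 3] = [2, 7, 3, 1, 4, 6, 5, 0]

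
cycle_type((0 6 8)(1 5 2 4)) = 3.4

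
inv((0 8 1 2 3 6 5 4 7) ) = (0 7 4 5 6 3 2 1 8) 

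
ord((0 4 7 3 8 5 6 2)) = 8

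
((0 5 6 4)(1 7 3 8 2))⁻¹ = (0 4 6 5)(1 2 8 3 7)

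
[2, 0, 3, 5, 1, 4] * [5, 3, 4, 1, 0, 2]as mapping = [0→4, 1→5, 2→1, 3→2, 4→3, 5→0]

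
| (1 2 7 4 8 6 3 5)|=8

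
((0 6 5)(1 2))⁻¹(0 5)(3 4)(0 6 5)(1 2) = (0 6)(3 4)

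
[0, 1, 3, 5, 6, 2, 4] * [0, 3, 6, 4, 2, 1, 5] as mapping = [0→0, 1→3, 2→4, 3→1, 4→5, 5→6, 6→2] 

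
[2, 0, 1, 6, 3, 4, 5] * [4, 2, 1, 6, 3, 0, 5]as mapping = [0→1, 1→4, 2→2, 3→5, 4→6, 5→3, 6→0]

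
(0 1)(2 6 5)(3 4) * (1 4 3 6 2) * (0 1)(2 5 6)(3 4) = (0 3 4 2 5)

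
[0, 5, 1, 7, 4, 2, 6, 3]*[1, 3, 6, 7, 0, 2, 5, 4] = [1, 2, 3, 4, 0, 6, 5, 7]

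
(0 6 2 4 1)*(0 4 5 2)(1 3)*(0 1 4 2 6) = (1 2 5 6)(3 4)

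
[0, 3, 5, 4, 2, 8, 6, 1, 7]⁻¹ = [0, 7, 4, 1, 3, 2, 6, 8, 5]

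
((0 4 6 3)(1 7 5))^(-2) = (0 6)(1 7 5)(3 4)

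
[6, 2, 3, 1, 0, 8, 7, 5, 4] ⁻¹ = [4, 3, 1, 2, 8, 7, 0, 6, 5] 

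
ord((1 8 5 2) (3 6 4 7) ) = 4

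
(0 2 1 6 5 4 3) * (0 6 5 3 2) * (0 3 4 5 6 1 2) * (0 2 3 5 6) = (0 5 6 4 2 3 1)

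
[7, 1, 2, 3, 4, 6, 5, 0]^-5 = [7, 1, 2, 3, 4, 6, 5, 0]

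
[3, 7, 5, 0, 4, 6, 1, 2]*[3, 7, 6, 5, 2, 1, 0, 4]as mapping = [0→5, 1→4, 2→1, 3→3, 4→2, 5→0, 6→7, 7→6]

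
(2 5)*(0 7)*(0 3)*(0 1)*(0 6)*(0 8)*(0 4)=(0 7 3 1 6 8 4)(2 5)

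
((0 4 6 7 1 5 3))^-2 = (0 5 7 4 3 1 6)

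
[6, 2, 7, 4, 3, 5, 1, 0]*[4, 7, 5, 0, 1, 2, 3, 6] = [3, 5, 6, 1, 0, 2, 7, 4]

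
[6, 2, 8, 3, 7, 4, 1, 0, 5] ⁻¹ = [7, 6, 1, 3, 5, 8, 0, 4, 2] 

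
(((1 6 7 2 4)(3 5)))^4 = (1 4 2 7 6)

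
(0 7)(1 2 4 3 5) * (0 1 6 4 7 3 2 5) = (0 3)(1 5 6 4 2 7)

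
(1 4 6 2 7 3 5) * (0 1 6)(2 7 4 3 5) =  (0 1 3 2 4)(5 6 7)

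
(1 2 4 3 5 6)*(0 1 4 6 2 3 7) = (0 1 3 5 2 6 4 7)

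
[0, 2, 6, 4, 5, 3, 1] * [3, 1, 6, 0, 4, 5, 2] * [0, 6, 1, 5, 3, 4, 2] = [5, 2, 1, 3, 4, 0, 6]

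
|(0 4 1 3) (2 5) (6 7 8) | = 12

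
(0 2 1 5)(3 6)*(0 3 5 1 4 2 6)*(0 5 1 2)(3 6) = (0 3 5 6 1 2 4)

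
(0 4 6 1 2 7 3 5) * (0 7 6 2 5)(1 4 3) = (0 3)(1 5 7)(2 6 4)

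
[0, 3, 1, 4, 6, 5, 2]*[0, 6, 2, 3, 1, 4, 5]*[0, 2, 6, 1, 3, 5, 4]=[0, 1, 4, 2, 5, 3, 6]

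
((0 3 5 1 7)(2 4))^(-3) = (0 5 7 3 1)(2 4)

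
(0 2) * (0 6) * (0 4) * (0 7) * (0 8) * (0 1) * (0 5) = (0 2 6 4 7 8 1 5)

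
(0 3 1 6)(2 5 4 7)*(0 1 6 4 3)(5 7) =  (1 4 5 3 6)(2 7)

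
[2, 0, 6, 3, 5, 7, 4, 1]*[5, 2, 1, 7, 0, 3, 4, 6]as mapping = [0→1, 1→5, 2→4, 3→7, 4→3, 5→6, 6→0, 7→2]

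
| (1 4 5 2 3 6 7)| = 7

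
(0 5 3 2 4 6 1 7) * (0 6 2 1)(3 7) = (0 5 7 6)(1 3)(2 4)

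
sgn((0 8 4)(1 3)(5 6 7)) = -1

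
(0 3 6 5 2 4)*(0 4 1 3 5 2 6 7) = (0 5 6 2 1 3 7)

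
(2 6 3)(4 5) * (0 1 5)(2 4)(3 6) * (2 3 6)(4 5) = (0 1 4)(2 6)(3 5)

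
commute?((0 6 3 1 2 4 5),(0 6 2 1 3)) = no:(0 6 3 1 2 4 5)*(0 6 2 1 3) = (0 2 4 5 6),(0 6 2 1 3)*(0 6 3 1 2 4 5) = (0 3 6 4 5)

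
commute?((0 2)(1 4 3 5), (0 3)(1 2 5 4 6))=no:(0 2)(1 4 3 5)*(0 3)(1 2 5 4 6)=(0 5 2 3 4)(1 6), (0 3)(1 2 5 4 6)*(0 2)(1 4 3 5)=(0 5 3 2 1)(4 6)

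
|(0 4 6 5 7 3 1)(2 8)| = 14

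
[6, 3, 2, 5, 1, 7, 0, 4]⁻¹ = [6, 4, 2, 1, 7, 3, 0, 5]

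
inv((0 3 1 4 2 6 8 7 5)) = (0 5 7 8 6 2 4 1 3)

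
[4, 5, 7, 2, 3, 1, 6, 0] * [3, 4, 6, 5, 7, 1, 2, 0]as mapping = [0→7, 1→1, 2→0, 3→6, 4→5, 5→4, 6→2, 7→3]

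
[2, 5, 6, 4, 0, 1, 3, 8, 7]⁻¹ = [4, 5, 0, 6, 3, 1, 2, 8, 7]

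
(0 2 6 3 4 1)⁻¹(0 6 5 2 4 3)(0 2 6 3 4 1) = (1 4 2 3 5 6)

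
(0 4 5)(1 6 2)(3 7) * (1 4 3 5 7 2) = (0 3 2 4 7 5)(1 6)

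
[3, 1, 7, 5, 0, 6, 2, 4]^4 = [2, 1, 3, 7, 6, 4, 0, 5]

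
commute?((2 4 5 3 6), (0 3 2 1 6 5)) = no:(2 4 5 3 6) * (0 3 2 1 6 5) = (0 3 5 2 4)(1 6), (0 3 2 1 6 5) * (2 4 5 3 6) = (0 6 3 4 5)(1 2)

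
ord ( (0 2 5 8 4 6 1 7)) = 8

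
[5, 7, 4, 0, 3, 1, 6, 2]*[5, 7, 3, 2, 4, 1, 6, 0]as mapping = [0→1, 1→0, 2→4, 3→5, 4→2, 5→7, 6→6, 7→3]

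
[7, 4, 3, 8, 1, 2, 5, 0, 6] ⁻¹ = [7, 4, 5, 2, 1, 6, 8, 0, 3] 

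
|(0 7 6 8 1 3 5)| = 7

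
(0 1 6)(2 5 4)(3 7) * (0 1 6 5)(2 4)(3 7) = (0 6 1 5 2)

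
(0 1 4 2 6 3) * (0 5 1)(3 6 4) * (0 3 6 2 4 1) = (0 3 5)(1 6 2)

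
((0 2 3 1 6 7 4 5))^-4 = (0 6)(1 5)(2 7)(3 4)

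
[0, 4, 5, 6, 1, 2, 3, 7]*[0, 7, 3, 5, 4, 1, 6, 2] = [0, 4, 1, 6, 7, 3, 5, 2]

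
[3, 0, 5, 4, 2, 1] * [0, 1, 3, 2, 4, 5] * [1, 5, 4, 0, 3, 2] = [4, 1, 2, 3, 0, 5]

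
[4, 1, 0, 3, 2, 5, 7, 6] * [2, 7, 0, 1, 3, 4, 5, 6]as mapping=[0→3, 1→7, 2→2, 3→1, 4→0, 5→4, 6→6, 7→5]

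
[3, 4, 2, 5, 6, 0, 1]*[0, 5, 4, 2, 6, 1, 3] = [2, 6, 4, 1, 3, 0, 5]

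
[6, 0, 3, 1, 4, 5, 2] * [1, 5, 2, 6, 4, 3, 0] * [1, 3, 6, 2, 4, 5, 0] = [1, 3, 0, 5, 4, 2, 6]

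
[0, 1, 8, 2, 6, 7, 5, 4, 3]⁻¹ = [0, 1, 3, 8, 7, 6, 4, 5, 2]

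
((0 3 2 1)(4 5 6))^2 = (0 2)(1 3)(4 6 5)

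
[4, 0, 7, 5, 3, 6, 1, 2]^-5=[4, 0, 7, 5, 3, 6, 1, 2]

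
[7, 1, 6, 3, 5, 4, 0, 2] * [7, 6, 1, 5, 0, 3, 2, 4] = [4, 6, 2, 5, 3, 0, 7, 1]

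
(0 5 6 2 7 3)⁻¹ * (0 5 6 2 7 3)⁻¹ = (0 7 6)(2 5 3)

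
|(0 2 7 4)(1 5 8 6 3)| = 20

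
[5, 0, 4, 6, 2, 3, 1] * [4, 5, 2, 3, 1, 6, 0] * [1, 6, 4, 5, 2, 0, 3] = [3, 2, 6, 1, 4, 5, 0]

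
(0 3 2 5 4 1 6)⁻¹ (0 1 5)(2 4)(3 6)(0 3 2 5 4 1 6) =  (0 2)(1 5)(3 6 4)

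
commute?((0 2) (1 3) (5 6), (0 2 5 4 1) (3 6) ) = no:(0 2) (1 3) (5 6) * (0 2 5 4 1) (3 6) = (0 5 3) (1 6 4), (0 2 5 4 1) (3 6) * (0 2) (1 3) (5 6) = (1 2 6) (3 5 4) 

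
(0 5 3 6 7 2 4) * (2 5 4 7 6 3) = (0 4) (2 7 5) 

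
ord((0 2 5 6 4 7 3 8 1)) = 9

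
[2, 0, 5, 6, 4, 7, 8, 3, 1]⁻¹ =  [1, 8, 0, 7, 4, 2, 3, 5, 6]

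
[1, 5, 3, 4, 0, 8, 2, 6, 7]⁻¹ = [4, 0, 6, 2, 3, 1, 7, 8, 5]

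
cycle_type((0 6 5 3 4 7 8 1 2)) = 9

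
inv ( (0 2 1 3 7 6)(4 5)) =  (0 6 7 3 1 2)(4 5)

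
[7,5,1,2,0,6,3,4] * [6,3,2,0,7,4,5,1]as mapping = [0→1,1→4,2→3,3→2,4→6,5→5,6→0,7→7]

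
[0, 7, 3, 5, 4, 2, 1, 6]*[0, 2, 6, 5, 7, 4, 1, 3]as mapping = [0→0, 1→3, 2→5, 3→4, 4→7, 5→6, 6→2, 7→1]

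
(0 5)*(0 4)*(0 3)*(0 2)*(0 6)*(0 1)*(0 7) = (0 5 4 3 2 6 1 7)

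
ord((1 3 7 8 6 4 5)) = 7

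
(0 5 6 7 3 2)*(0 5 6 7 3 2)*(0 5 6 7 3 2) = (0 7)(2 6)(3 5)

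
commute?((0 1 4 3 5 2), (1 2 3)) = no:(0 1 4 3 5 2) * (1 2 3) = (0 2)(1 4)(3 5), (1 2 3) * (0 1 4 3 5 2) = (0 1)(2 5)(3 4)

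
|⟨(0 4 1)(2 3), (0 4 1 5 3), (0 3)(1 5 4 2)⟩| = 720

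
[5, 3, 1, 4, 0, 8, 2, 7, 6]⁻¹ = [4, 2, 6, 1, 3, 0, 8, 7, 5]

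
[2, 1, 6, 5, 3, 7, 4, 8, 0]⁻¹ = [8, 1, 0, 4, 6, 3, 2, 5, 7]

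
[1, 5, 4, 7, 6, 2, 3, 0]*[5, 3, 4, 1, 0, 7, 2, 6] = [3, 7, 0, 6, 2, 4, 1, 5] 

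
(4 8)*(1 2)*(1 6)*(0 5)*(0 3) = (0 5 3)(1 2 6)(4 8)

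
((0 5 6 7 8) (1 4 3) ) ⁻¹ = (0 8 7 6 5) (1 3 4) 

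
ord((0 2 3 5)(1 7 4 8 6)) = 20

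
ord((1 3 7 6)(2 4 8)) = 12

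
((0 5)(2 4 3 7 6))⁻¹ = (0 5)(2 6 7 3 4)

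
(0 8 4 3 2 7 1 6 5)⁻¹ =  (0 5 6 1 7 2 3 4 8)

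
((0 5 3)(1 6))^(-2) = (0 5 3)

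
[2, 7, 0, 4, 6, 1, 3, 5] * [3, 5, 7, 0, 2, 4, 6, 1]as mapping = [0→7, 1→1, 2→3, 3→2, 4→6, 5→5, 6→0, 7→4]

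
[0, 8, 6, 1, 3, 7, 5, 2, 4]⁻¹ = [0, 3, 7, 4, 8, 6, 2, 5, 1]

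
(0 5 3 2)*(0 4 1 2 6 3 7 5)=(1 2 4)(3 6)(5 7)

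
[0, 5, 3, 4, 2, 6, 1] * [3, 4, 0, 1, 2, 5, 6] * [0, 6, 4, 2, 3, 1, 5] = [2, 1, 6, 4, 0, 5, 3] 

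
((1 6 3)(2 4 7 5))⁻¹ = (1 3 6)(2 5 7 4)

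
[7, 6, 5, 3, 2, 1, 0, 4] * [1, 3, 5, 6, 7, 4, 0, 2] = [2, 0, 4, 6, 5, 3, 1, 7]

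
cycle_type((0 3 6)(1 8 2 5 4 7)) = 3.6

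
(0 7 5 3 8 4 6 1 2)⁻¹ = (0 2 1 6 4 8 3 5 7)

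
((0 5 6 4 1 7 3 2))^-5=(0 4 3 5 1 2 6 7)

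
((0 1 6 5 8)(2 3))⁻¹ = (0 8 5 6 1)(2 3)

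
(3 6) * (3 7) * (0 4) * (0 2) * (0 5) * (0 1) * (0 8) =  (0 4 2 5 1 8) (3 6 7) 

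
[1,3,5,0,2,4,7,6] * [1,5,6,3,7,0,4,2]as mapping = [0→5,1→3,2→0,3→1,4→6,5→7,6→2,7→4]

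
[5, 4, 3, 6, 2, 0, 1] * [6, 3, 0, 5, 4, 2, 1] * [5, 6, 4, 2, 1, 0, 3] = [4, 1, 0, 6, 5, 3, 2]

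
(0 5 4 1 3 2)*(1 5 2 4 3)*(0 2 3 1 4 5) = (0 3 5 1 4)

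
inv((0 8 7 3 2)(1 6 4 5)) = (0 2 3 7 8)(1 5 4 6)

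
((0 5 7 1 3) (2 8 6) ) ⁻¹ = (0 3 1 7 5) (2 6 8) 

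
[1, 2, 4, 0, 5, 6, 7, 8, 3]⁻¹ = [3, 0, 1, 8, 2, 4, 5, 6, 7]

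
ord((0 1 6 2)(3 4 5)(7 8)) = 12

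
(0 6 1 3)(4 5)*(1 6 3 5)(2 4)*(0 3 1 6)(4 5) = (0 1 4 6)(2 5)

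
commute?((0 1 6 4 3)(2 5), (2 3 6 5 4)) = no:(0 1 6 4 3)(2 5)*(2 3 6 5 4) = (0 1 5 3)(2 4 6), (2 3 6 5 4)*(0 1 6 4 3)(2 5) = (0 1 6 2)(3 4 5)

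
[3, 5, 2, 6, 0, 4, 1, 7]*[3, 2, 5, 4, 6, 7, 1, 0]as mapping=[0→4, 1→7, 2→5, 3→1, 4→3, 5→6, 6→2, 7→0]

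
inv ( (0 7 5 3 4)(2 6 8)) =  (0 4 3 5 7)(2 8 6)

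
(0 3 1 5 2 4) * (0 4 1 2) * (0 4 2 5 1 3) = (2 3 5 4)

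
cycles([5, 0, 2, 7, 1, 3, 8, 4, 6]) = (0 5 3 7 4 1)(6 8)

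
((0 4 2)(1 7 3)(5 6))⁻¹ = (0 2 4)(1 3 7)(5 6)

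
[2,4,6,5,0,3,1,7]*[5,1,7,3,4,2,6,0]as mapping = [0→7,1→4,2→6,3→2,4→5,5→3,6→1,7→0]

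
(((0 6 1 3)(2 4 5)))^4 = (2 4 5)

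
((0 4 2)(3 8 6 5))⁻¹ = (0 2 4)(3 5 6 8)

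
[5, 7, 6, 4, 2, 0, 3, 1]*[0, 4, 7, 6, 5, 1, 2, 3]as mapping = [0→1, 1→3, 2→2, 3→5, 4→7, 5→0, 6→6, 7→4]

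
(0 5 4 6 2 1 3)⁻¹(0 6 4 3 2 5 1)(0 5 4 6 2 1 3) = (0 1 4 3 5 2 6)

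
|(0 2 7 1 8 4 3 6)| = 8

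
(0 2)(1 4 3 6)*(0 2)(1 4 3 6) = (1 3)(4 6)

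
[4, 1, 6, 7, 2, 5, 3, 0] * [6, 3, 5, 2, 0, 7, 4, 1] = [0, 3, 4, 1, 5, 7, 2, 6]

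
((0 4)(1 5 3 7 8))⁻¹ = (0 4)(1 8 7 3 5)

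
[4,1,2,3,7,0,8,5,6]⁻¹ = [5,1,2,3,0,7,8,4,6]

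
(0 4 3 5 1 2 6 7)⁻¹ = (0 7 6 2 1 5 3 4)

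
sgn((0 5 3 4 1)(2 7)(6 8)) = 1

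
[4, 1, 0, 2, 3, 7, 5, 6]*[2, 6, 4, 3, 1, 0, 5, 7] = [1, 6, 2, 4, 3, 7, 0, 5]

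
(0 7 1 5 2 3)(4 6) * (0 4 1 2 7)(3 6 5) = (1 3 4 5 7 2 6)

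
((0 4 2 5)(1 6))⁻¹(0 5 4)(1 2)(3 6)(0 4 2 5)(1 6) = (0 2 4)(1 3)(5 6)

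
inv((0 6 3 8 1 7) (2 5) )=(0 7 1 8 3 6) (2 5) 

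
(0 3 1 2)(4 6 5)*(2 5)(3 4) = (0 4 6 2)(1 5 3)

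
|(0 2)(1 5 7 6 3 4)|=6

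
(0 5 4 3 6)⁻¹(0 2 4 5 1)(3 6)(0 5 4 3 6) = (0 6)(1 5 2 3 4)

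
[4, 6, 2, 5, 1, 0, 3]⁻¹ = [5, 4, 2, 6, 0, 3, 1]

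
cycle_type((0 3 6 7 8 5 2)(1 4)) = 2.7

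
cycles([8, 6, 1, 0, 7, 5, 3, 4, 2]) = (0 8 2 1 6 3)(4 7)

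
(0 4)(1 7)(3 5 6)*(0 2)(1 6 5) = (0 4 2)(1 7 6 3)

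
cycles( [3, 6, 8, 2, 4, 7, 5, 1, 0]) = (0 3 2 8)(1 6 5 7)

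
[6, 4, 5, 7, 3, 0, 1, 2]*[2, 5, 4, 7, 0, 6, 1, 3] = [1, 0, 6, 3, 7, 2, 5, 4]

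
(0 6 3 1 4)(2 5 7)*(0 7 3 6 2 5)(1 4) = (0 2)(3 4 7 5)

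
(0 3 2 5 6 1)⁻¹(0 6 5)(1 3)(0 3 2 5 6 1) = (0 2)(1 6 3)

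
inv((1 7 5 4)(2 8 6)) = (1 4 5 7)(2 6 8)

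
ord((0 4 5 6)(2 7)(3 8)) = 4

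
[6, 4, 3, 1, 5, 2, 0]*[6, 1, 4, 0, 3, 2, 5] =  [5, 3, 0, 1, 2, 4, 6]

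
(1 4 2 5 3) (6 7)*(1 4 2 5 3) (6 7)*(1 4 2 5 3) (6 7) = (1 5 4 3 2) (6 7) 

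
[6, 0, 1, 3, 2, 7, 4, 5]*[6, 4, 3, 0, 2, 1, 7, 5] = [7, 6, 4, 0, 3, 5, 2, 1] 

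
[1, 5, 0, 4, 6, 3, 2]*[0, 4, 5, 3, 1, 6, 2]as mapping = [0→4, 1→6, 2→0, 3→1, 4→2, 5→3, 6→5]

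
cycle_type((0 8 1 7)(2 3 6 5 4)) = 4.5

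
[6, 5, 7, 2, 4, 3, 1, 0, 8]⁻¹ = [7, 6, 3, 5, 4, 1, 0, 2, 8]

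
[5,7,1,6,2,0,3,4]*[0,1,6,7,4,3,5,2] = [3,2,1,5,6,0,7,4]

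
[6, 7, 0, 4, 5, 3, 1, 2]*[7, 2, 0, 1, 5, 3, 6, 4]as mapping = [0→6, 1→4, 2→7, 3→5, 4→3, 5→1, 6→2, 7→0]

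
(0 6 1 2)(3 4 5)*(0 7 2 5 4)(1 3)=(0 6 3)(1 5)(2 7)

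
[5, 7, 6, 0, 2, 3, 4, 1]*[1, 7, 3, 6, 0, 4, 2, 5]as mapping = [0→4, 1→5, 2→2, 3→1, 4→3, 5→6, 6→0, 7→7]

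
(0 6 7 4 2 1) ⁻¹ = (0 1 2 4 7 6) 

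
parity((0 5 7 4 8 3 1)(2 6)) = odd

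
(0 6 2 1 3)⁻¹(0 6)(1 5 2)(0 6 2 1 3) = (1 3 5)(2 6)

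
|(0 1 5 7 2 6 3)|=7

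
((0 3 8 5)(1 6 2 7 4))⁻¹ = (0 5 8 3)(1 4 7 2 6)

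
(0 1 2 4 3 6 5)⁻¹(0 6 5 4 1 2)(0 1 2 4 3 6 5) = (0 3 2 4 1 5)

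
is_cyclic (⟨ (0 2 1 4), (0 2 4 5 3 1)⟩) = no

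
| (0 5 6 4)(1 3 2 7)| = 4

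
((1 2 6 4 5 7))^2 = (1 6 5)(2 4 7)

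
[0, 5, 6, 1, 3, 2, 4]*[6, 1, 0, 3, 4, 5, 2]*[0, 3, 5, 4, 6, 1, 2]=[2, 1, 5, 3, 4, 0, 6]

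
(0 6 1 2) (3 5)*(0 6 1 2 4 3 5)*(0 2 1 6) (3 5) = (0 6 1 4 5 3 2) 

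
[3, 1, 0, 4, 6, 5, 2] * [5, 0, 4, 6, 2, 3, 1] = [6, 0, 5, 2, 1, 3, 4]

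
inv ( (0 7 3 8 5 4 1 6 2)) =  (0 2 6 1 4 5 8 3 7)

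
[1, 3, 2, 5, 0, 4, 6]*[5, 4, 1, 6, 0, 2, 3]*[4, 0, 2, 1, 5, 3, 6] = [5, 6, 0, 2, 3, 4, 1]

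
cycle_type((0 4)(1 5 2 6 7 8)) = 2.6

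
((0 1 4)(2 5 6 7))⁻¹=(0 4 1)(2 7 6 5)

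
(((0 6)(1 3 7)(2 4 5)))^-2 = (1 3 7)(2 4 5)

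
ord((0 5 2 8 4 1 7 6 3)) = 9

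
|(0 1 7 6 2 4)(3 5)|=6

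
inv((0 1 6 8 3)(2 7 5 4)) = (0 3 8 6 1)(2 4 5 7)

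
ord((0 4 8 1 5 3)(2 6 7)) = 6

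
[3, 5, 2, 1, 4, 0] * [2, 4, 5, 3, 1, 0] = [3, 0, 5, 4, 1, 2]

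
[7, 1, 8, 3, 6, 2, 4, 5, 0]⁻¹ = [8, 1, 5, 3, 6, 7, 4, 0, 2]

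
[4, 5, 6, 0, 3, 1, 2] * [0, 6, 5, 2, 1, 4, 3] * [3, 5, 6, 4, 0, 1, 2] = [5, 0, 4, 3, 6, 2, 1]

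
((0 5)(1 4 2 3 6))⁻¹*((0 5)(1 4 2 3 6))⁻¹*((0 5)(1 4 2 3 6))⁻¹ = (0 5)(1 2 6 4 3)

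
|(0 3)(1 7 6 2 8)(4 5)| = 10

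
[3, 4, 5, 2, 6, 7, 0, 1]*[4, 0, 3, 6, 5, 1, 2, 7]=[6, 5, 1, 3, 2, 7, 4, 0]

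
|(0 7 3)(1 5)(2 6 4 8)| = 12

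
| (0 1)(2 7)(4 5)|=2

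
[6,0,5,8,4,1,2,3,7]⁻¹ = [1,5,6,7,4,2,0,8,3]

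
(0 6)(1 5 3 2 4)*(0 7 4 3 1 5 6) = (1 6 7 4 5)(2 3)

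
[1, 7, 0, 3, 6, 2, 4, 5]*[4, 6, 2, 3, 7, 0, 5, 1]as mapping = [0→6, 1→1, 2→4, 3→3, 4→5, 5→2, 6→7, 7→0]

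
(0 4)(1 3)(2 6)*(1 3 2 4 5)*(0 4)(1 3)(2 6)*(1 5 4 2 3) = (0 4 2 3 5 1 6)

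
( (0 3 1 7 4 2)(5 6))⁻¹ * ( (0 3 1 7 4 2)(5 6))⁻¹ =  (0 4 1)(2 7 3)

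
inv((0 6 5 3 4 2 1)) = (0 1 2 4 3 5 6)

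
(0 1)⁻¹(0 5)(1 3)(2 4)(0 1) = (0 3)(1 5)(2 4)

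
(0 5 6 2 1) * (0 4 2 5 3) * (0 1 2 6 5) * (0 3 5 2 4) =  (0 5 2 4 6 3 1)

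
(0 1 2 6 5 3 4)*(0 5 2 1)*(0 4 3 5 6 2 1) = (0 4 6 1)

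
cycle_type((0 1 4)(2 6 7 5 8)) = 3.5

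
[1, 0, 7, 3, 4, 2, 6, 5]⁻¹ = [1, 0, 5, 3, 4, 7, 6, 2]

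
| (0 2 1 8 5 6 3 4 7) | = 9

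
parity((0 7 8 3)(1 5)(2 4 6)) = even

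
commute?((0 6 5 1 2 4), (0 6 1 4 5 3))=no:(0 6 5 1 2 4) * (0 6 1 4 5 3)=(0 1 2 5 4 6 3), (0 6 1 4 5 3) * (0 6 5 1 2 4)=(0 5 3 6 2 4 1)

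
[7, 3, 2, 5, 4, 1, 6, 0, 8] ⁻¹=[7, 5, 2, 1, 4, 3, 6, 0, 8] 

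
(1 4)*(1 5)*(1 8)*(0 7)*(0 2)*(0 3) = (0 7 2 3)(1 4 5 8)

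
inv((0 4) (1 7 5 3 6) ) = (0 4) (1 6 3 5 7) 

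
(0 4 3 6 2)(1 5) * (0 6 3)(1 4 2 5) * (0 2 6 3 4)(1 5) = (0 6 1 5)(2 3 4)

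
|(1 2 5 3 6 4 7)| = 7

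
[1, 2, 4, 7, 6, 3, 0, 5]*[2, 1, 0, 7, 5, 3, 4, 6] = [1, 0, 5, 6, 4, 7, 2, 3]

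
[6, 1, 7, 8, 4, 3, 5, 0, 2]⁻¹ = [7, 1, 8, 5, 4, 6, 0, 2, 3]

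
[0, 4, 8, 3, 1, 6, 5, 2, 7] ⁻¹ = [0, 4, 7, 3, 1, 6, 5, 8, 2] 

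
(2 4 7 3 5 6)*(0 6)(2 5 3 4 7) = (0 6 5)(2 7 4)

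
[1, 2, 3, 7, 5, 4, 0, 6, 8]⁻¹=[6, 0, 1, 2, 5, 4, 7, 3, 8]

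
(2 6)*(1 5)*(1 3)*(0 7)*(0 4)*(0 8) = (0 7 4 8)(1 5 3)(2 6)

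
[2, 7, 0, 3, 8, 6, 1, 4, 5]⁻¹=[2, 6, 0, 3, 7, 8, 5, 1, 4]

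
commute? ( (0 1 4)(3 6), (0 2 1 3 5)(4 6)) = no: (0 1 4)(3 6) * (0 2 1 3 5)(4 6) = (0 3 4 2 1 6 5), (0 2 1 3 5)(4 6) * (0 1 4)(3 6) = (0 2 4 3 5 1 6)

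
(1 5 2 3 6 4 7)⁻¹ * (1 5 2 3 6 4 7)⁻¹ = (1 4 3 5 7 6 2)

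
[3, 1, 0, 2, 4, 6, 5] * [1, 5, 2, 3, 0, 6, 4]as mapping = [0→3, 1→5, 2→1, 3→2, 4→0, 5→4, 6→6]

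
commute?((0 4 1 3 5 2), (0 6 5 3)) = no:(0 4 1 3 5 2) * (0 6 5 3) = (0 4 1)(2 6 5), (0 6 5 3) * (0 4 1 3 5 2) = (0 6 2)(1 3 4)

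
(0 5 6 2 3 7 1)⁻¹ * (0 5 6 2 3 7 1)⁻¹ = (0 7 2 5 1 3 6)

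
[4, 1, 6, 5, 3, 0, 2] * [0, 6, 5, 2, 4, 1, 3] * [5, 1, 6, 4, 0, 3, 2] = [0, 2, 4, 1, 6, 5, 3] 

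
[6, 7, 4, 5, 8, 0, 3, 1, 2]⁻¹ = [5, 7, 8, 6, 2, 3, 0, 1, 4]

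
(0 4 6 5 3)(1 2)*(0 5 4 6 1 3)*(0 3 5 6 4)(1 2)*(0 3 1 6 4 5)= (0 5 1 6 3 4 2)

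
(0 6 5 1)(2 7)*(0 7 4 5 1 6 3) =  (0 3)(1 7 2 4 5 6)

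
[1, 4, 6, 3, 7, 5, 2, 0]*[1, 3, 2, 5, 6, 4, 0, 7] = [3, 6, 0, 5, 7, 4, 2, 1] 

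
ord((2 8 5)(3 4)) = 6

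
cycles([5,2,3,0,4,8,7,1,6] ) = (0 5 8 6 7 1 2 3)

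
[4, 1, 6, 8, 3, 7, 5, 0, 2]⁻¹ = [7, 1, 8, 4, 0, 6, 2, 5, 3]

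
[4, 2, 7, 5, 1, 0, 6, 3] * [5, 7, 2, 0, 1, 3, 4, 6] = [1, 2, 6, 3, 7, 5, 4, 0]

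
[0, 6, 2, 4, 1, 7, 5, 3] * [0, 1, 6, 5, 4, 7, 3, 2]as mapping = [0→0, 1→3, 2→6, 3→4, 4→1, 5→2, 6→7, 7→5]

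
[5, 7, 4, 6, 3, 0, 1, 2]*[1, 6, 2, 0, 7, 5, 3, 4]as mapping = [0→5, 1→4, 2→7, 3→3, 4→0, 5→1, 6→6, 7→2]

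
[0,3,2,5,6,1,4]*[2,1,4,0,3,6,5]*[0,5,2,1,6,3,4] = [2,0,6,4,3,5,1]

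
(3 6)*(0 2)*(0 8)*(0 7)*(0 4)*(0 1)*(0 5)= (0 2 8 7 4 1 5)(3 6)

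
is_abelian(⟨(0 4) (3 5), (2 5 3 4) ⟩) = no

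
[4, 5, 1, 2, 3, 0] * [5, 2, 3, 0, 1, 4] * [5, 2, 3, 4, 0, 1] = [2, 0, 3, 4, 5, 1]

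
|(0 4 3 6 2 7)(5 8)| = 6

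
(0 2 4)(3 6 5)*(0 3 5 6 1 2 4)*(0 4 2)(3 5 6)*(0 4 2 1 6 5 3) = (0 1 4 3 6)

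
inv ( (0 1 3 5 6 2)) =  (0 2 6 5 3 1)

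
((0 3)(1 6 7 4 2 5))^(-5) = (0 3)(1 6 7 4 2 5)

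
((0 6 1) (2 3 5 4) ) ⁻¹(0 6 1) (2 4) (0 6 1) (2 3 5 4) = (0 6 1) (2 3) 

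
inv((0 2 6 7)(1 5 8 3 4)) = (0 7 6 2)(1 4 3 8 5)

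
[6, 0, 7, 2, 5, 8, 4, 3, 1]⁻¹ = [1, 8, 3, 7, 6, 4, 0, 2, 5]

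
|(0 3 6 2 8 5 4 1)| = 8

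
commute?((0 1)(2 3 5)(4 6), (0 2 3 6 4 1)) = no:(0 1)(2 3 5)(4 6) * (0 2 3 6 4 1) = (1 2 6)(3 5), (0 2 3 6 4 1) * (0 1)(2 3 5)(4 6) = (0 3 4)(2 5)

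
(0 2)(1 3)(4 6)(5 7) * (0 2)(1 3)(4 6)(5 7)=()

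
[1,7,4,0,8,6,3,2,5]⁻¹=[3,0,7,6,2,8,5,1,4]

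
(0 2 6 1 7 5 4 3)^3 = (0 1 4 2 7 3 6 5)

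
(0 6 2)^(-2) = (0 6 2)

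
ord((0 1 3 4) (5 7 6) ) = 12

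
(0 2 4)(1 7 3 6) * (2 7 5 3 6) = (0 7 6 1 5 3 2 4)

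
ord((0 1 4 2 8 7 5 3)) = 8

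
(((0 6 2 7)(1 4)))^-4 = ()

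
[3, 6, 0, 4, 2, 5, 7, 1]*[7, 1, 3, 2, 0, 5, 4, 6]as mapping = [0→2, 1→4, 2→7, 3→0, 4→3, 5→5, 6→6, 7→1]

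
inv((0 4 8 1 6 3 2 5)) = (0 5 2 3 6 1 8 4)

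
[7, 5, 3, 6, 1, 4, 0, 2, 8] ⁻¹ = [6, 4, 7, 2, 5, 1, 3, 0, 8] 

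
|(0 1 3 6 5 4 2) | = 7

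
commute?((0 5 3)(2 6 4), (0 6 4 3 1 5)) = no:(0 5 3)(2 6 4)*(0 6 4 3 1 5) = (1 5)(2 4)(3 6), (0 6 4 3 1 5)*(0 5 3)(2 6 4) = (0 4)(1 3)(2 6)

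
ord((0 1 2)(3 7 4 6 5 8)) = 6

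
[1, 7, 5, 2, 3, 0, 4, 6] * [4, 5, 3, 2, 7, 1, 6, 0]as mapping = [0→5, 1→0, 2→1, 3→3, 4→2, 5→4, 6→7, 7→6]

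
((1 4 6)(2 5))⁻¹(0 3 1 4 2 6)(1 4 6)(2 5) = (0 3 4 6 5 1)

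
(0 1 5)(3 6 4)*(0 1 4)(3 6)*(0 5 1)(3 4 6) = (0 6 5)(3 4)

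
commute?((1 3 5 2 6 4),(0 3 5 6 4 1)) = no:(1 3 5 2 6 4)*(0 3 5 6 4 1) = (0 3 6 1 5 2 4),(0 3 5 6 4 1)*(1 3 5 2 6 4) = (0 5 4 3 2 6 1)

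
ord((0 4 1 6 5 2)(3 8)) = 6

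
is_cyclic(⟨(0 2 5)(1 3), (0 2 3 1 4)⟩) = no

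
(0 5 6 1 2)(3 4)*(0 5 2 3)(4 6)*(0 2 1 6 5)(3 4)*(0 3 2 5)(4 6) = (0 1 6 4 5 2 3)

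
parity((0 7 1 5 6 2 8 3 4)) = even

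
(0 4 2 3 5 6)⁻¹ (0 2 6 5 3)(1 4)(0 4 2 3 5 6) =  (0 6 5 4 3)(1 2)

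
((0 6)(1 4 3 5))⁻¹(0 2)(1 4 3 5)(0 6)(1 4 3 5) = (1 4 3 5)(2 6)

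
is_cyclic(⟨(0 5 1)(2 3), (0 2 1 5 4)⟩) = no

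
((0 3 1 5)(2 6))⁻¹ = (0 5 1 3)(2 6)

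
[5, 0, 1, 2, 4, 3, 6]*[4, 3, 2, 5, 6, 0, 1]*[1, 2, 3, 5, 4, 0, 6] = [1, 4, 5, 3, 6, 0, 2]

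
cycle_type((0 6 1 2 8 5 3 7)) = 8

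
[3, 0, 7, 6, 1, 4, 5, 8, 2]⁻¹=[1, 4, 8, 0, 5, 6, 3, 2, 7]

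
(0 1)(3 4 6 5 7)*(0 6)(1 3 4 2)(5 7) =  (0 3 2 1 6 7 4)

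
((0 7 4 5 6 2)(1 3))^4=(0 6 4)(2 5 7)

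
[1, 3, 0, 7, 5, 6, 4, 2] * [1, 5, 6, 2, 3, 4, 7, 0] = [5, 2, 1, 0, 4, 7, 3, 6] 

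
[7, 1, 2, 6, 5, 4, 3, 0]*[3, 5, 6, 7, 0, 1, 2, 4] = [4, 5, 6, 2, 1, 0, 7, 3]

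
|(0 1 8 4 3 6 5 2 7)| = 9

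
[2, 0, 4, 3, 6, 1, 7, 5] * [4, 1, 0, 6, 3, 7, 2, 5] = [0, 4, 3, 6, 2, 1, 5, 7]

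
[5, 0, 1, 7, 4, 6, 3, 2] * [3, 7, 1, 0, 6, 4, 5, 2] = [4, 3, 7, 2, 6, 5, 0, 1]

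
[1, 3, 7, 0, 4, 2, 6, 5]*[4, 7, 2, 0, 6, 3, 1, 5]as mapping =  [0→7, 1→0, 2→5, 3→4, 4→6, 5→2, 6→1, 7→3]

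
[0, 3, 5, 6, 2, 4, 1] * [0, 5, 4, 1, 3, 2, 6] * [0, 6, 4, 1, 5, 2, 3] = [0, 6, 4, 3, 5, 1, 2]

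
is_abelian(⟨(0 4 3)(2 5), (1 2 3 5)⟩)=no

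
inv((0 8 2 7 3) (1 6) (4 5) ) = (0 3 7 2 8) (1 6) (4 5) 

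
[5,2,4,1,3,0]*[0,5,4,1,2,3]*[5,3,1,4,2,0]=[4,2,1,0,3,5]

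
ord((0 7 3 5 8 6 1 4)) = 8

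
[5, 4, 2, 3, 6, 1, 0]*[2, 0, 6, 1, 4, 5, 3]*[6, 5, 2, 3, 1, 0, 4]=[0, 1, 4, 5, 3, 6, 2]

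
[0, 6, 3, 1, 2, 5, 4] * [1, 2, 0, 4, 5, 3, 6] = [1, 6, 4, 2, 0, 3, 5]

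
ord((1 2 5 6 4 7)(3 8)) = 6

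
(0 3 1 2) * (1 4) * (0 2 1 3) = (3 4)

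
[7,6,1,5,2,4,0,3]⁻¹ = [6,2,4,7,5,3,1,0]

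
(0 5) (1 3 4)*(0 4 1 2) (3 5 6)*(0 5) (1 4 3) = (0 6 1) (2 5 3 4) 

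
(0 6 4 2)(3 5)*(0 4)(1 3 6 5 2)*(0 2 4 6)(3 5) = (0 3 4 1 5)(2 6)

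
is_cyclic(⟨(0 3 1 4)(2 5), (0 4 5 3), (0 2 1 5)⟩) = no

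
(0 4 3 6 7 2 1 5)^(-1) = (0 5 1 2 7 6 3 4)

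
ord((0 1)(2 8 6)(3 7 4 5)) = 12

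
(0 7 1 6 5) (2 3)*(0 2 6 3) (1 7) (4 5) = (0 1 3 6 4 5 2) 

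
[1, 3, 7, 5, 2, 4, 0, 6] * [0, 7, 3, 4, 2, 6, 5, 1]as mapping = [0→7, 1→4, 2→1, 3→6, 4→3, 5→2, 6→0, 7→5]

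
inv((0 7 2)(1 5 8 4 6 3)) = (0 2 7)(1 3 6 4 8 5)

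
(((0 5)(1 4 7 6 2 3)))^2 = (1 7 2)(3 4 6)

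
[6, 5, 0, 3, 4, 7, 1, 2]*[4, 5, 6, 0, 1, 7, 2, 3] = [2, 7, 4, 0, 1, 3, 5, 6]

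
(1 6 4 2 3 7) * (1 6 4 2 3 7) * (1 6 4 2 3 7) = (1 2)(3 6)(4 7)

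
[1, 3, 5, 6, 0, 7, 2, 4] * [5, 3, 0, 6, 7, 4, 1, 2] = [3, 6, 4, 1, 5, 2, 0, 7]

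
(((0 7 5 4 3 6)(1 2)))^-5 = (0 7 5 4 3 6)(1 2)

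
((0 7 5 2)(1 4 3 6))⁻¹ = (0 2 5 7)(1 6 3 4)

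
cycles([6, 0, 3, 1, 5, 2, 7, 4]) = (0 6 7 4 5 2 3 1)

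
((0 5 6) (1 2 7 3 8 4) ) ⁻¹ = (0 6 5) (1 4 8 3 7 2) 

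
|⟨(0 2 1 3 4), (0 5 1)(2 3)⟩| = 720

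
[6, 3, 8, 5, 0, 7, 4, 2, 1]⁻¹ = [4, 8, 7, 1, 6, 3, 0, 5, 2]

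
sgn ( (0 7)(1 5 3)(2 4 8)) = -1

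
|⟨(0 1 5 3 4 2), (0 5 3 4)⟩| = 120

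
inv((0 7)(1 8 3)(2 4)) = (0 7)(1 3 8)(2 4)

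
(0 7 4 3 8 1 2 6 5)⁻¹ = (0 5 6 2 1 8 3 4 7)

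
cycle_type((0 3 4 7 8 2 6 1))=8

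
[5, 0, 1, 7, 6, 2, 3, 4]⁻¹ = [1, 2, 5, 6, 7, 0, 4, 3]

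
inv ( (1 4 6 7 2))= (1 2 7 6 4)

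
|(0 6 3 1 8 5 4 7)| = 8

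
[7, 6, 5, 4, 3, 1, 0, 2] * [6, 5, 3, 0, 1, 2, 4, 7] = [7, 4, 2, 1, 0, 5, 6, 3]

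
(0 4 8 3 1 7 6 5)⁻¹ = (0 5 6 7 1 3 8 4)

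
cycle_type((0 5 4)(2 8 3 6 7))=3.5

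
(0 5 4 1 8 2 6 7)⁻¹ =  (0 7 6 2 8 1 4 5)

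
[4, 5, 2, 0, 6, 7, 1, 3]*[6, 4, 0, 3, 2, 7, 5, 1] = [2, 7, 0, 6, 5, 1, 4, 3]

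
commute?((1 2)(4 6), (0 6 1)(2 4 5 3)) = no:(1 2)(4 6) * (0 6 1)(2 4 5 3) = (0 6 5 3 2)(1 4), (0 6 1)(2 4 5 3) * (1 2)(4 6) = (0 4 5 3 1)(2 6)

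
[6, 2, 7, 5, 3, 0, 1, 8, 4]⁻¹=[5, 6, 1, 4, 8, 3, 0, 2, 7]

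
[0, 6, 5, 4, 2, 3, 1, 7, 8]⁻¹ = [0, 6, 4, 5, 3, 2, 1, 7, 8]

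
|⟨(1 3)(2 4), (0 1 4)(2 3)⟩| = 120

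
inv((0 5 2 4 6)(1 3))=(0 6 4 2 5)(1 3)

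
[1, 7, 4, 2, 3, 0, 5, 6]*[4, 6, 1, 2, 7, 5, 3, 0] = [6, 0, 7, 1, 2, 4, 5, 3]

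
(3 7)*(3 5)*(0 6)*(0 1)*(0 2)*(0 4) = (0 6 1 2 4)(3 7 5)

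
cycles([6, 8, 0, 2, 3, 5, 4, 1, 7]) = (0 6 4 3 2)(1 8 7)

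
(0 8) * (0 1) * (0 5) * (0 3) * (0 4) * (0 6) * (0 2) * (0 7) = (0 8 1 5 3 4 6 2 7)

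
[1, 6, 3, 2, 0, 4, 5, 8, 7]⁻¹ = [4, 0, 3, 2, 5, 6, 1, 8, 7]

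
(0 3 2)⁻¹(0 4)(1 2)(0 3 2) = (0 1)(3 4)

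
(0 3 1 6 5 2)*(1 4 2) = (0 3 4 2)(1 6 5)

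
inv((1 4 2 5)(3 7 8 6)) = (1 5 2 4)(3 6 8 7)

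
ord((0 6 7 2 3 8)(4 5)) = 6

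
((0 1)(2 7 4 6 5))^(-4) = (2 7 4 6 5)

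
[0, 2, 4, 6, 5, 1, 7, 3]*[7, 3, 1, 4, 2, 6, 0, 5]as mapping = [0→7, 1→1, 2→2, 3→0, 4→6, 5→3, 6→5, 7→4]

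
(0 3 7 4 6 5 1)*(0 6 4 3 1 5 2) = (0 1 6 2)(3 7)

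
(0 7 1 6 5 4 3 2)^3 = (0 6 3 7 5 2 1 4)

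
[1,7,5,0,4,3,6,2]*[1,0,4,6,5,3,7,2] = [0,2,3,1,5,6,7,4]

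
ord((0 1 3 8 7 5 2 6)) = 8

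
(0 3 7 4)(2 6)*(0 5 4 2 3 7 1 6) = (0 7 2)(1 6 3)(4 5)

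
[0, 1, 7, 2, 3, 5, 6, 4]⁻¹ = [0, 1, 3, 4, 7, 5, 6, 2]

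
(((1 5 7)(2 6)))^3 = (2 6)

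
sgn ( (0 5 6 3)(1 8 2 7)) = 1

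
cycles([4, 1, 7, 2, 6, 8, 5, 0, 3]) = (0 4 6 5 8 3 2 7)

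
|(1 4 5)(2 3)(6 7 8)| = 6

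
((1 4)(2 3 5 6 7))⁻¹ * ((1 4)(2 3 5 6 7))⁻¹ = (2 6 3 7 5)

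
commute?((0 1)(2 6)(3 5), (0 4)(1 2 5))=no:(0 1)(2 6)(3 5) * (0 4)(1 2 5)=(0 2 6 5 3 1 4), (0 4)(1 2 5) * (0 1)(2 6)(3 5)=(0 4 1 6 2 3 5)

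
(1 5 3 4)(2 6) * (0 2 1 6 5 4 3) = (0 2 5)(1 4 6)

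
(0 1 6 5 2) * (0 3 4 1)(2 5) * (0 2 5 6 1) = (0 2 3 4)(5 6)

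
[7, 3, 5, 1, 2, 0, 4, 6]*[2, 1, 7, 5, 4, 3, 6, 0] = [0, 5, 3, 1, 7, 2, 4, 6]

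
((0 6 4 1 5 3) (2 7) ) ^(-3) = (0 1) (2 7) (3 4) (5 6) 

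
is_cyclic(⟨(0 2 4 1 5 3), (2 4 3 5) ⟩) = no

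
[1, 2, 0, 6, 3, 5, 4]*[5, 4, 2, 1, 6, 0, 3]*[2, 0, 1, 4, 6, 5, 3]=[6, 1, 5, 4, 0, 2, 3]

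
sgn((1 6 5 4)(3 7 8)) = -1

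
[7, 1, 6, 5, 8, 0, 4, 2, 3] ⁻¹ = [5, 1, 7, 8, 6, 3, 2, 0, 4] 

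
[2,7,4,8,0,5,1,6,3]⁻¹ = [4,6,0,8,2,5,7,1,3]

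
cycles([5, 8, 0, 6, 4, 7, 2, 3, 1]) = (0 5 7 3 6 2)(1 8)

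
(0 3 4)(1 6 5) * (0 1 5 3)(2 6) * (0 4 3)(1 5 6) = (0 4 5 6)(1 2)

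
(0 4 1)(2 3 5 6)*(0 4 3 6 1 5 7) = (0 3 7)(1 4 5)(2 6)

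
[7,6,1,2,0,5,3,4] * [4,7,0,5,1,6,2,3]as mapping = [0→3,1→2,2→7,3→0,4→4,5→6,6→5,7→1]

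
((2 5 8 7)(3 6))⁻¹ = (2 7 8 5)(3 6)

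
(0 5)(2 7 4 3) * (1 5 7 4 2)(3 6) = (0 7 2 4 6 3 1 5)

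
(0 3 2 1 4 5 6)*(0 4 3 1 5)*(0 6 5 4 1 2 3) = (0 2 4 6 1)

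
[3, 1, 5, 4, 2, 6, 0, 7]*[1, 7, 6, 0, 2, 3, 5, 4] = [0, 7, 3, 2, 6, 5, 1, 4]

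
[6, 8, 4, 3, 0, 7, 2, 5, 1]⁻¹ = [4, 8, 6, 3, 2, 7, 0, 5, 1]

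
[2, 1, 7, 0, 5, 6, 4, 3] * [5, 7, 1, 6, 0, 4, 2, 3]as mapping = [0→1, 1→7, 2→3, 3→5, 4→4, 5→2, 6→0, 7→6]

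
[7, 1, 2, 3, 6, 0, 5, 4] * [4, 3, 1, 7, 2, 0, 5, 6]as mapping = [0→6, 1→3, 2→1, 3→7, 4→5, 5→4, 6→0, 7→2]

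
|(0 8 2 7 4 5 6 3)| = 8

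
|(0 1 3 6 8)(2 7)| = 10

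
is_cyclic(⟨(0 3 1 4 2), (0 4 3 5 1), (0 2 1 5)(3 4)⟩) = no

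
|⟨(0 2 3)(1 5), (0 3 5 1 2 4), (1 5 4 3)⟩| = 720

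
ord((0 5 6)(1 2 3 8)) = 12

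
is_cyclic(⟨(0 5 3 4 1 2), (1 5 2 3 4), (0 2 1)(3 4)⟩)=no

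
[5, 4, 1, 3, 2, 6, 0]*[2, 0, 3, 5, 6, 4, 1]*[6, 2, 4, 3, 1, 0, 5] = [1, 5, 6, 0, 3, 2, 4]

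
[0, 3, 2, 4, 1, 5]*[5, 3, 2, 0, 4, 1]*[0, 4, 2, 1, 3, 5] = [5, 0, 2, 3, 1, 4]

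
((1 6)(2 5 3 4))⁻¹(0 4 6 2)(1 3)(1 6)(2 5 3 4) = (0 2 1 5)(4 6)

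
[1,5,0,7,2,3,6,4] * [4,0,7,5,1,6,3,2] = [0,6,4,2,7,5,3,1]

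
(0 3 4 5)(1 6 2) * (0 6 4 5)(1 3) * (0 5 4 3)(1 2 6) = (0 2)(1 3 4 5)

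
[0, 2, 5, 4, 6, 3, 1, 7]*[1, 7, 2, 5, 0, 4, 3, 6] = [1, 2, 4, 0, 3, 5, 7, 6]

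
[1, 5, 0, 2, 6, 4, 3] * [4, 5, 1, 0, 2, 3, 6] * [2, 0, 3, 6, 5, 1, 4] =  [1, 6, 5, 0, 4, 3, 2]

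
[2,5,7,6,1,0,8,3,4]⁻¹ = [5,4,0,7,8,1,3,2,6]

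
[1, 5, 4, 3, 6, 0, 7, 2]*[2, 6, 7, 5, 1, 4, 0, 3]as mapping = [0→6, 1→4, 2→1, 3→5, 4→0, 5→2, 6→3, 7→7]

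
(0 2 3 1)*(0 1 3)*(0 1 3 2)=(1 3 2)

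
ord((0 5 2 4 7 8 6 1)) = 8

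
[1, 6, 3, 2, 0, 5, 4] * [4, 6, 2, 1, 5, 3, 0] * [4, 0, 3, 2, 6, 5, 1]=[1, 4, 0, 3, 6, 2, 5]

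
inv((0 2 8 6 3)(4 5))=(0 3 6 8 2)(4 5)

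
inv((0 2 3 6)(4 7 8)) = (0 6 3 2)(4 8 7)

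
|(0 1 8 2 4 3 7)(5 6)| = 14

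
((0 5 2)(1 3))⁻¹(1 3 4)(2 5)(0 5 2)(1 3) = (0 2)(1 4 3)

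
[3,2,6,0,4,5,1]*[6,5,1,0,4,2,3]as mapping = [0→0,1→1,2→3,3→6,4→4,5→2,6→5]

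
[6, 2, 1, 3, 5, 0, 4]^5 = [6, 2, 1, 3, 5, 0, 4]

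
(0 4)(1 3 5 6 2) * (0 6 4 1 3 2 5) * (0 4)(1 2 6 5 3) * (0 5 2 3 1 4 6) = (0 3 6 1)(2 4)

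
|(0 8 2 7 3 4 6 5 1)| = 9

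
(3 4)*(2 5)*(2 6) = (2 5 6)(3 4)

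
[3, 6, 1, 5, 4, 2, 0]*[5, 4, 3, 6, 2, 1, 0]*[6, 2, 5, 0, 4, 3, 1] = [1, 6, 4, 2, 5, 0, 3]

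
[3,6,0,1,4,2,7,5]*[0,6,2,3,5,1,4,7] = [3,4,0,6,5,2,7,1]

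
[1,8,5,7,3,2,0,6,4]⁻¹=[6,0,5,4,8,2,7,3,1]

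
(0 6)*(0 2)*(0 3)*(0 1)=(0 6 2 3 1)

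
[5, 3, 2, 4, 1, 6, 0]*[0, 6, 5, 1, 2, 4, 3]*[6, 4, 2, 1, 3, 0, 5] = [3, 4, 0, 2, 5, 1, 6]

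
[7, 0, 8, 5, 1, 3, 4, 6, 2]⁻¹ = [1, 4, 8, 5, 6, 3, 7, 0, 2]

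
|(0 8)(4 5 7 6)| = 4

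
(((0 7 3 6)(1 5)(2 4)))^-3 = (0 7 3 6)(1 5)(2 4)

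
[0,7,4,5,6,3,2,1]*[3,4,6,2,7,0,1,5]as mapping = [0→3,1→5,2→7,3→0,4→1,5→2,6→6,7→4]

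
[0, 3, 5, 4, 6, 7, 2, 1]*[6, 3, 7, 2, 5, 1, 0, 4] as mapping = [0→6, 1→2, 2→1, 3→5, 4→0, 5→4, 6→7, 7→3] 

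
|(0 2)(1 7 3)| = 6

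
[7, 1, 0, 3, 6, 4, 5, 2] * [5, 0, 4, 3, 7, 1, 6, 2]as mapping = [0→2, 1→0, 2→5, 3→3, 4→6, 5→7, 6→1, 7→4]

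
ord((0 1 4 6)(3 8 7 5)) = 4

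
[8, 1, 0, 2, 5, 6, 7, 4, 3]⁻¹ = [2, 1, 3, 8, 7, 4, 5, 6, 0]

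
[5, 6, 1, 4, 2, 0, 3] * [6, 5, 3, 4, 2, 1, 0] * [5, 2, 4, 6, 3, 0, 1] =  [2, 5, 0, 4, 6, 1, 3] 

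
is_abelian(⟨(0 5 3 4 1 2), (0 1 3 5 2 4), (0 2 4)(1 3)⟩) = no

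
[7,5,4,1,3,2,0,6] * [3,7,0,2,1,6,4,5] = [5,6,1,7,2,0,3,4] 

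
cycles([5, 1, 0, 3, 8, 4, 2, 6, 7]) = (0 5 4 8 7 6 2)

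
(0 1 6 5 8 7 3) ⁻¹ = (0 3 7 8 5 6 1) 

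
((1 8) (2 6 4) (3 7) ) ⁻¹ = (1 8) (2 4 6) (3 7) 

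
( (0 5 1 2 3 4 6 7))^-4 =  (0 3)(1 6)(2 7)(4 5)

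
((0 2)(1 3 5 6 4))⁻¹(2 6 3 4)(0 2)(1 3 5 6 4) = (0 4 5 1)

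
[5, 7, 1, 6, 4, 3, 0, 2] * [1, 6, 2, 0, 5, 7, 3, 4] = [7, 4, 6, 3, 5, 0, 1, 2]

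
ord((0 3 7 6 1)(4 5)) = 10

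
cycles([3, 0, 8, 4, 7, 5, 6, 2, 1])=(0 3 4 7 2 8 1)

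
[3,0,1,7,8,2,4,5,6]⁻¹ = [1,2,5,0,6,7,8,3,4]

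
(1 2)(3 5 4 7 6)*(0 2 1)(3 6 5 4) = (0 2)(3 4 7 5)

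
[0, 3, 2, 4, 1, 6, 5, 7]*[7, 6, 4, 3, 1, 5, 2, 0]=[7, 3, 4, 1, 6, 2, 5, 0]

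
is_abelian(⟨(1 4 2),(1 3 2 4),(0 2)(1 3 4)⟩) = no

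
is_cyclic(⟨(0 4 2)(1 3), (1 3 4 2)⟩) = no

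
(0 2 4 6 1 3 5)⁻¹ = (0 5 3 1 6 4 2)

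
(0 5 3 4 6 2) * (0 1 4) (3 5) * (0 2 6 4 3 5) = (0 5) (1 3 2) 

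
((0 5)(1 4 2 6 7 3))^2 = (1 2 7)(3 4 6)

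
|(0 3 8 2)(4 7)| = 4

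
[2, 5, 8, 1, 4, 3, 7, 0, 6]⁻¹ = [7, 3, 0, 5, 4, 1, 8, 6, 2]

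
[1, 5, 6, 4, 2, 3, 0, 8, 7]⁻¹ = [6, 0, 4, 5, 3, 1, 2, 8, 7]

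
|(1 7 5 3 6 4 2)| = 7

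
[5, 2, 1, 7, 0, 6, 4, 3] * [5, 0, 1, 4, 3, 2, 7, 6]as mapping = [0→2, 1→1, 2→0, 3→6, 4→5, 5→7, 6→3, 7→4]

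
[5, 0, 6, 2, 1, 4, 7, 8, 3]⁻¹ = [1, 4, 3, 8, 5, 0, 2, 6, 7]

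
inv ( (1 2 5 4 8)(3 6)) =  (1 8 4 5 2)(3 6)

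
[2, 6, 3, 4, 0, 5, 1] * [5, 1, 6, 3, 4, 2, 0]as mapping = [0→6, 1→0, 2→3, 3→4, 4→5, 5→2, 6→1]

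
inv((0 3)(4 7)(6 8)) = (0 3)(4 7)(6 8)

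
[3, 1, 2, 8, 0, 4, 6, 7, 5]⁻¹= [4, 1, 2, 0, 5, 8, 6, 7, 3]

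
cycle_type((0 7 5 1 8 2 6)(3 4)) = 2.7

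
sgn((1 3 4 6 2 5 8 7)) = -1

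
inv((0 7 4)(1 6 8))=(0 4 7)(1 8 6)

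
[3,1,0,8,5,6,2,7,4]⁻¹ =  [2,1,6,0,8,4,5,7,3]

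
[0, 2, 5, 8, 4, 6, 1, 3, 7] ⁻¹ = [0, 6, 1, 7, 4, 2, 5, 8, 3] 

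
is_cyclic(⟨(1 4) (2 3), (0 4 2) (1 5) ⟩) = no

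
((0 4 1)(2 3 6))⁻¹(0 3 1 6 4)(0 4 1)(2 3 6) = (0 2 1 4 6)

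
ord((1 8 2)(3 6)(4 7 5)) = 6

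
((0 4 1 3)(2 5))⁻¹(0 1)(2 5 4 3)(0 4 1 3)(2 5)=(0 5 2 1)(3 4)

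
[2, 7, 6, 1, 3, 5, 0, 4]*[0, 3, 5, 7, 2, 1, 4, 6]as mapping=[0→5, 1→6, 2→4, 3→3, 4→7, 5→1, 6→0, 7→2]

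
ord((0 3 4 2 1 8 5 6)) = 8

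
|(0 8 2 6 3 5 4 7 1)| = 9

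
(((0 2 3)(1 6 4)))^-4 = (0 3 2)(1 4 6)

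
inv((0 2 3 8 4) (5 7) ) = (0 4 8 3 2) (5 7) 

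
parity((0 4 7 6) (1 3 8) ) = odd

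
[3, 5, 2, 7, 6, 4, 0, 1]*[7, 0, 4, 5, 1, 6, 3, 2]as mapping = [0→5, 1→6, 2→4, 3→2, 4→3, 5→1, 6→7, 7→0]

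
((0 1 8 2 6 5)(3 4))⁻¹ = (0 5 6 2 8 1)(3 4)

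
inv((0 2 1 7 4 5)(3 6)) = (0 5 4 7 1 2)(3 6)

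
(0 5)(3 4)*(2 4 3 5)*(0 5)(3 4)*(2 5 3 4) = (0 5 3 2 4)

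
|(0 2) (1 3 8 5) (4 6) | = 4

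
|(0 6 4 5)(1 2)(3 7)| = 4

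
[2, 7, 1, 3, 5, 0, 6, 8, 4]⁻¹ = [5, 2, 0, 3, 8, 4, 6, 1, 7]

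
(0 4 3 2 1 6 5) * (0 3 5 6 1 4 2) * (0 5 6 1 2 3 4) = (0 3 5 4 6 1 2)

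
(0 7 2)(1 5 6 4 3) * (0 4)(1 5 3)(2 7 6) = (0 6)(1 3 5 2 4)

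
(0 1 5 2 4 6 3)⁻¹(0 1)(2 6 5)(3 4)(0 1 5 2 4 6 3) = (0 6)(1 5)(2 4 3)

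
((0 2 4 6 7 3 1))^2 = (0 4 7 1 2 6 3)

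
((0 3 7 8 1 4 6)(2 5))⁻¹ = (0 6 4 1 8 7 3)(2 5)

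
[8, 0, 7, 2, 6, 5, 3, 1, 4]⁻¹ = [1, 7, 3, 6, 8, 5, 4, 2, 0]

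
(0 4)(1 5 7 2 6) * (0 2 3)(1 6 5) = (0 4 2 5 7 3)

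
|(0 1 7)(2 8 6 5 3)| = 15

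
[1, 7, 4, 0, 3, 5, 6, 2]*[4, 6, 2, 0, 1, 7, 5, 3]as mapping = [0→6, 1→3, 2→1, 3→4, 4→0, 5→7, 6→5, 7→2]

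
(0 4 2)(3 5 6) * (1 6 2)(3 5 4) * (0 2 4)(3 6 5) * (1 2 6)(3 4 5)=(0 1 3)(2 6 4)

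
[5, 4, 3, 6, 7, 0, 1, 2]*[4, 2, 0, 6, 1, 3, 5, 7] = [3, 1, 6, 5, 7, 4, 2, 0]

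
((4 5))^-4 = ()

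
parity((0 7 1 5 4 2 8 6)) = odd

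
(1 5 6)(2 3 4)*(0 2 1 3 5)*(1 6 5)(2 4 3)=(0 4 6 2 1)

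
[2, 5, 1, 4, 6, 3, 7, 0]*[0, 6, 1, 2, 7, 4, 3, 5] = [1, 4, 6, 7, 3, 2, 5, 0]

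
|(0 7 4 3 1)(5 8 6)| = 15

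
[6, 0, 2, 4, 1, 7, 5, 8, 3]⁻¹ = [1, 4, 2, 8, 3, 6, 0, 5, 7]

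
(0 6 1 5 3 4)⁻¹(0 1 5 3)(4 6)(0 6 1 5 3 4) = (0 1)(3 4 6 5)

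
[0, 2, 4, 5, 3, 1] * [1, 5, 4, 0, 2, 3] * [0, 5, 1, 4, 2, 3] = [5, 2, 1, 4, 0, 3]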